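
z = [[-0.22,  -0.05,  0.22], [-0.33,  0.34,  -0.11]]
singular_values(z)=[0.49, 0.3]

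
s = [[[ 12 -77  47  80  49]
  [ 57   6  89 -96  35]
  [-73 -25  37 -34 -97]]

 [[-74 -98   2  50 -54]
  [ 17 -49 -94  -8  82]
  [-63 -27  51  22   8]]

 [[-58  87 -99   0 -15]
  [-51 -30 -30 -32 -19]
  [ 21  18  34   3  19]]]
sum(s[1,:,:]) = -235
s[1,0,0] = -74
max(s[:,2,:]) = 51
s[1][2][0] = -63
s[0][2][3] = -34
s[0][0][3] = 80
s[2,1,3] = -32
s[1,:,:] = [[-74, -98, 2, 50, -54], [17, -49, -94, -8, 82], [-63, -27, 51, 22, 8]]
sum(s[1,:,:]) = -235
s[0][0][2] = 47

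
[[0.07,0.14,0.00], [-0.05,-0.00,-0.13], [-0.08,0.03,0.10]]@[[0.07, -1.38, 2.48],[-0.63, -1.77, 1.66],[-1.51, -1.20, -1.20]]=[[-0.08, -0.34, 0.41], [0.19, 0.22, 0.03], [-0.18, -0.06, -0.27]]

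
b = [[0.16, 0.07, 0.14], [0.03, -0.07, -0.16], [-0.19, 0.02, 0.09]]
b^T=[[0.16, 0.03, -0.19],[0.07, -0.07, 0.02],[0.14, -0.16, 0.09]]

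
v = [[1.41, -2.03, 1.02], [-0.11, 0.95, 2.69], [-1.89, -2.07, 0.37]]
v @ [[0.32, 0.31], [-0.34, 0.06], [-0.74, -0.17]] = [[0.39, 0.14], [-2.35, -0.43], [-0.17, -0.77]]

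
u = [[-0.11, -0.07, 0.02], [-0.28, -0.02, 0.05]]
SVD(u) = [[-0.39, -0.92],[-0.92, 0.39]] @ diag([0.30891177595881897, 0.05721463688575204]) @ [[0.97, 0.15, -0.17], [-0.15, 0.99, 0.02]]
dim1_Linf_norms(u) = [0.11, 0.28]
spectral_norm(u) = 0.31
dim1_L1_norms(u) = [0.2, 0.35]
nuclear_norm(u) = 0.37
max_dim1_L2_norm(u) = 0.29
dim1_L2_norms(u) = [0.13, 0.29]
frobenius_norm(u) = 0.31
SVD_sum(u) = [[-0.12, -0.02, 0.02], [-0.28, -0.04, 0.05]] + [[0.01, -0.05, -0.0],[-0.00, 0.02, 0.00]]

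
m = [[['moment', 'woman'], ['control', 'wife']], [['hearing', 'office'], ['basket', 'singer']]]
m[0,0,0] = 'moment'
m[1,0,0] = 'hearing'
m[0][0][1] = 'woman'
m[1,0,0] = 'hearing'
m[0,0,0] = 'moment'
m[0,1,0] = 'control'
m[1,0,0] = 'hearing'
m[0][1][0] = 'control'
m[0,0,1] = 'woman'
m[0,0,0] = 'moment'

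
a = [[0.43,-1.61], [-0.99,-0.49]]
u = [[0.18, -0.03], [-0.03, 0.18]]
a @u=[[0.13,  -0.3], [-0.16,  -0.06]]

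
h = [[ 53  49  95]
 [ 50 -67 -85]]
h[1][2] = -85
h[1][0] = 50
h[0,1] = 49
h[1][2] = -85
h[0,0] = 53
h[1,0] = 50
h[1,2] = -85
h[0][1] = 49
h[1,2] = -85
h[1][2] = -85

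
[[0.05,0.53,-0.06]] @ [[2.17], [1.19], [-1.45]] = [[0.83]]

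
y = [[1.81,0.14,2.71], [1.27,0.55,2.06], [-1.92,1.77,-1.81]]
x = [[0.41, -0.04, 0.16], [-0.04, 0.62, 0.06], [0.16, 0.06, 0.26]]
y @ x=[[1.17,  0.18,  1.00],[0.83,  0.41,  0.77],[-1.15,  1.07,  -0.67]]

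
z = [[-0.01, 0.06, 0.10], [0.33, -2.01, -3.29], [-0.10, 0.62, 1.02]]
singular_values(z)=[4.05, 0.0, 0.0]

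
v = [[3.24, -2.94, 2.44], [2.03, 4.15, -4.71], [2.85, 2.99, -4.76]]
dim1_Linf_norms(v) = [3.24, 4.71, 4.76]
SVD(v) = [[0.30, 0.94, -0.18],[-0.70, 0.09, -0.71],[-0.65, 0.34, 0.68]] @ diag([9.415493509190506, 4.407479673365198, 0.5148833919092933]) @ [[-0.24, -0.61, 0.76], [0.95, -0.31, 0.06], [-0.2, -0.73, -0.65]]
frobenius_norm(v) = 10.41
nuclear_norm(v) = 14.34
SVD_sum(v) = [[-0.69, -1.73, 2.15],[1.6, 4.00, -4.97],[1.48, 3.72, -4.62]] + [[3.91, -1.28, 0.23], [0.36, -0.12, 0.02], [1.44, -0.47, 0.08]] + [[0.02, 0.07, 0.06], [0.07, 0.27, 0.24], [-0.07, -0.26, -0.23]]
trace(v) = 2.63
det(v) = -21.37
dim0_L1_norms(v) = [8.12, 10.08, 11.91]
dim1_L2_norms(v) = [5.01, 6.6, 6.3]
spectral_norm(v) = 9.42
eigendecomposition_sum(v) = [[-0.09, -0.17, 0.31], [0.88, 1.68, -3.09], [1.28, 2.44, -4.49]] + [[3.66, -8.49, 6.09], [1.50, -3.48, 2.50], [1.86, -4.31, 3.09]] + [[-0.34, 5.72, -3.96], [-0.35, 5.95, -4.12], [-0.29, 4.86, -3.36]]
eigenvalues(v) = [-2.9, 3.27, 2.25]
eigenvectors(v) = [[0.06, -0.84, -0.6], [-0.57, -0.34, -0.62], [-0.82, -0.42, -0.51]]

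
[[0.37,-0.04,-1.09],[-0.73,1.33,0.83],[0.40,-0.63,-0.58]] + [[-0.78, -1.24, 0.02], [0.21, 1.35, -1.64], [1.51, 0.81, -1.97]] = [[-0.41, -1.28, -1.07], [-0.52, 2.68, -0.81], [1.91, 0.18, -2.55]]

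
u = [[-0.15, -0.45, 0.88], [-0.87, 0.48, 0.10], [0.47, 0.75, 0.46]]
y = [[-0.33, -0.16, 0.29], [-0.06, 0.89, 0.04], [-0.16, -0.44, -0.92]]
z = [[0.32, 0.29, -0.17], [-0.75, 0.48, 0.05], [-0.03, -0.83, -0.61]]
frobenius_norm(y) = 1.44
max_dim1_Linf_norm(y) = 0.92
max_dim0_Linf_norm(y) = 0.92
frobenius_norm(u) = 1.73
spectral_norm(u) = 1.00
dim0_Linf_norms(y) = [0.33, 0.89, 0.92]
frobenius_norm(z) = 1.44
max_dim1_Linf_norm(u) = 0.88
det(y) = 0.32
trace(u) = 0.79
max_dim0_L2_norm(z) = 1.0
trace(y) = -0.36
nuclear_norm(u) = 3.00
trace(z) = 0.19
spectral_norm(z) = 1.17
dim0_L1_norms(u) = [1.49, 1.68, 1.44]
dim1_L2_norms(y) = [0.47, 0.89, 1.03]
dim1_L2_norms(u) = [1.0, 1.0, 1.0]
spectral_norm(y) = 1.17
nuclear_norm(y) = 2.29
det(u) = -1.00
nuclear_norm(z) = 2.29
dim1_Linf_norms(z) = [0.32, 0.75, 0.83]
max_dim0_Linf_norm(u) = 0.88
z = y @ u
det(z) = -0.32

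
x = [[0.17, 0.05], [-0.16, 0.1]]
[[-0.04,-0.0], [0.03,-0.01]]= x @ [[-0.22, 0.01], [-0.07, -0.04]]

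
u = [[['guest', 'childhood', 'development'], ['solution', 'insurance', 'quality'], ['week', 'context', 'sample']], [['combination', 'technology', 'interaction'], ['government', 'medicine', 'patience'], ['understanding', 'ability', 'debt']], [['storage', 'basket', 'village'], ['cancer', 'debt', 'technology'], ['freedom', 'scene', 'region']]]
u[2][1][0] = 'cancer'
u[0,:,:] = [['guest', 'childhood', 'development'], ['solution', 'insurance', 'quality'], ['week', 'context', 'sample']]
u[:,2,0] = ['week', 'understanding', 'freedom']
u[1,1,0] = 'government'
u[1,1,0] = 'government'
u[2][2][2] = 'region'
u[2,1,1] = 'debt'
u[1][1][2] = 'patience'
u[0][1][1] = 'insurance'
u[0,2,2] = 'sample'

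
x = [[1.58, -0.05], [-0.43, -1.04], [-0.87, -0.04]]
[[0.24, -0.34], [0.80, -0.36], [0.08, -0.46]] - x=[[-1.34, -0.29], [1.23, 0.68], [0.95, -0.42]]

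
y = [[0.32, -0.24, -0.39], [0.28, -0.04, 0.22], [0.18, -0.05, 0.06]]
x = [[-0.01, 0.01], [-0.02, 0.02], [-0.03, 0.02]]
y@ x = [[0.01, -0.01], [-0.01, 0.01], [-0.00, 0.0]]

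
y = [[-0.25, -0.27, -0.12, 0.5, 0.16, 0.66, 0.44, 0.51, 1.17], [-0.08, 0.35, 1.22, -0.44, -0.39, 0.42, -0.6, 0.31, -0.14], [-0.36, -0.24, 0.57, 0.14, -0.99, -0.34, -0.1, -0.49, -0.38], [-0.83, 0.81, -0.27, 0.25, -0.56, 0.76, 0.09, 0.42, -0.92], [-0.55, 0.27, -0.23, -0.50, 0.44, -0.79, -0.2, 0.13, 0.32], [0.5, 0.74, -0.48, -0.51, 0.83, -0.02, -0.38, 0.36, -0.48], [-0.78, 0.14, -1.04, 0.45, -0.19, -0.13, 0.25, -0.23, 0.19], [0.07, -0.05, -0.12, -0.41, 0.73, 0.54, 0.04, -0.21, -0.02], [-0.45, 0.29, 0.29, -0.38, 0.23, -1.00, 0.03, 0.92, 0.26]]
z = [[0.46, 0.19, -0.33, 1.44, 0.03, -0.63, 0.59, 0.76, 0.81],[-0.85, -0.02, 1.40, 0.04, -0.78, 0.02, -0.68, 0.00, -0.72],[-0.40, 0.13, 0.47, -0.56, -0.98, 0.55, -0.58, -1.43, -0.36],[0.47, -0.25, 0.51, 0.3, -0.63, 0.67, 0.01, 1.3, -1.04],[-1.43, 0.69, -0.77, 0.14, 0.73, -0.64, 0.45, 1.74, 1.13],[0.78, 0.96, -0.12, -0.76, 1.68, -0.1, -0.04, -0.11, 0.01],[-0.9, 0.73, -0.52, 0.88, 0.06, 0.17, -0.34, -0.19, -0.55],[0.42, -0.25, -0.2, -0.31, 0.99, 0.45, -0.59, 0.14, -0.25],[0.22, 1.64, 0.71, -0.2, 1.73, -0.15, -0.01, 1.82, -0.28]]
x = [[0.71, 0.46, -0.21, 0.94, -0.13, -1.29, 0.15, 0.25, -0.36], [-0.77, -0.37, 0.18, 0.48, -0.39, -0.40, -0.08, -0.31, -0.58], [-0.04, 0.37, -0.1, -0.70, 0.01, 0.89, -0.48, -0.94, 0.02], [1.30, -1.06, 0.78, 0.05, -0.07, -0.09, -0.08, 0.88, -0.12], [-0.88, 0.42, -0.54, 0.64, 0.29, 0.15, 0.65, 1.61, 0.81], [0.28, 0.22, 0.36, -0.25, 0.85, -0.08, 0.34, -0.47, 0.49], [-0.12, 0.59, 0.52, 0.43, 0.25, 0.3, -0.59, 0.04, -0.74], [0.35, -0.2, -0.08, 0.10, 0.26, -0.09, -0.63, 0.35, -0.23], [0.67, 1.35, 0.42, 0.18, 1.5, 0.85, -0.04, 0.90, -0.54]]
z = x + y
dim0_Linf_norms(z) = [1.43, 1.64, 1.4, 1.44, 1.73, 0.67, 0.68, 1.82, 1.13]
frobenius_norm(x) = 5.33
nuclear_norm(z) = 16.50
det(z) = 3.28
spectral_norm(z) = 4.38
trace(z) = 1.36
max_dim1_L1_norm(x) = 6.45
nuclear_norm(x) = 13.33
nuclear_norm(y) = 11.14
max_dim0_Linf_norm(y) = 1.22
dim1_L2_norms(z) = [2.1, 2.07, 2.12, 2.06, 2.93, 2.23, 1.7, 1.41, 3.11]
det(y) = -0.00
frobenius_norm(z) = 6.75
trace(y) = 1.64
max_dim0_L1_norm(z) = 7.61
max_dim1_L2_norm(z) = 3.11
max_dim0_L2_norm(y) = 1.83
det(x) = 1.08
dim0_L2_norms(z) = [2.24, 2.19, 1.99, 2.0, 3.05, 1.35, 1.35, 3.27, 2.03]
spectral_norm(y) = 2.25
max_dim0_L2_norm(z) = 3.27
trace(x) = -0.28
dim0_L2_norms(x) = [2.06, 2.01, 1.25, 1.52, 1.83, 1.86, 1.25, 2.36, 1.51]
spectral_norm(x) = 2.93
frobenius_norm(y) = 4.53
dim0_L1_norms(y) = [3.87, 3.16, 4.34, 3.58, 4.52, 4.66, 2.13, 3.58, 3.88]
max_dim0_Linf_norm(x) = 1.61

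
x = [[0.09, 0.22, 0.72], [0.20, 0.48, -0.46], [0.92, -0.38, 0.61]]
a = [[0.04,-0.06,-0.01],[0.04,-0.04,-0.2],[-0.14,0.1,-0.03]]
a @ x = [[-0.02, -0.02, 0.05], [-0.19, 0.07, -0.07], [-0.02, 0.03, -0.17]]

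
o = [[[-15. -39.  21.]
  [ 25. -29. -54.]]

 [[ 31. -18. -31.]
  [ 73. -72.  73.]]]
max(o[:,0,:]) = 31.0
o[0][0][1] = -39.0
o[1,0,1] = -18.0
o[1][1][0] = 73.0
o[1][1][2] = 73.0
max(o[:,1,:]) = 73.0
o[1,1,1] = -72.0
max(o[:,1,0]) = 73.0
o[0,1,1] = -29.0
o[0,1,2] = -54.0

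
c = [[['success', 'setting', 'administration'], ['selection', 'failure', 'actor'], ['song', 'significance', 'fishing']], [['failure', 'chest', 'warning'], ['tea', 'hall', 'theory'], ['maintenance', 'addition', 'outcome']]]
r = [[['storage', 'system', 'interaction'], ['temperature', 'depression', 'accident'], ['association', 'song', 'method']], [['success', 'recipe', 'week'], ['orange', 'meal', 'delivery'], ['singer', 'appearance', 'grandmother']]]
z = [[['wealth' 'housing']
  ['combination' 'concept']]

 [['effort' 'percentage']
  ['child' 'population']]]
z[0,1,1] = 'concept'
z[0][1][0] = 'combination'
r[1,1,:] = ['orange', 'meal', 'delivery']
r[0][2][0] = 'association'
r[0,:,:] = [['storage', 'system', 'interaction'], ['temperature', 'depression', 'accident'], ['association', 'song', 'method']]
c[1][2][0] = 'maintenance'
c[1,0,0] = 'failure'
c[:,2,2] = ['fishing', 'outcome']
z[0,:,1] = ['housing', 'concept']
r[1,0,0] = 'success'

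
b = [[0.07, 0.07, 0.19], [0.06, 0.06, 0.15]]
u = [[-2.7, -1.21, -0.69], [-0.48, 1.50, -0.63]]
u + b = [[-2.63, -1.14, -0.5], [-0.42, 1.56, -0.48]]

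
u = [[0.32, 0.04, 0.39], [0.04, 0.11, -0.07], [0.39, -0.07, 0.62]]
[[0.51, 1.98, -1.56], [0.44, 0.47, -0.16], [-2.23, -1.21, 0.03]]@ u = [[-0.37, 0.35, -0.91], [0.10, 0.08, 0.04], [-0.75, -0.22, -0.77]]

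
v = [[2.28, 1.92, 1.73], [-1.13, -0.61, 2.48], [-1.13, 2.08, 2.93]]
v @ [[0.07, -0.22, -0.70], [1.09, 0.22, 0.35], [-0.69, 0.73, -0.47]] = [[1.06, 1.18, -1.74], [-2.46, 1.92, -0.59], [0.17, 2.85, 0.14]]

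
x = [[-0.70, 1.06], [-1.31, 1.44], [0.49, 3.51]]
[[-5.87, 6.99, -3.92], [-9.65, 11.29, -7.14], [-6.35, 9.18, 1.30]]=x @ [[4.66,-4.98,5.08], [-2.46,3.31,-0.34]]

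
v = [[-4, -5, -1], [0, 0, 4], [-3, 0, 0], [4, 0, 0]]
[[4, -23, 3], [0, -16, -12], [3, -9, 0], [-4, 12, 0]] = v@[[-1, 3, 0], [0, 3, 0], [0, -4, -3]]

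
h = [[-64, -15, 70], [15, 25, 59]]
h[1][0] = 15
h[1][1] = 25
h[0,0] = -64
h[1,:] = [15, 25, 59]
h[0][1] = -15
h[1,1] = 25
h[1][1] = 25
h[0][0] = -64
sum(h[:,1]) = 10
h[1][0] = 15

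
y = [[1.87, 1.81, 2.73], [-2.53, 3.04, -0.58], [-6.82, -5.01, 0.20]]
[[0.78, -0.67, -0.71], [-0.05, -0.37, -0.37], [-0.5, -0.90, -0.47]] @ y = [[8.0, 2.93, 2.38],[3.37, 0.64, 0.00],[4.55, -1.29, -0.94]]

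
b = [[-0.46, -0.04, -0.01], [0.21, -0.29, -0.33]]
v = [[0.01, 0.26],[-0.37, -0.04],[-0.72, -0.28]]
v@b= [[0.05, -0.08, -0.09], [0.16, 0.03, 0.02], [0.27, 0.11, 0.10]]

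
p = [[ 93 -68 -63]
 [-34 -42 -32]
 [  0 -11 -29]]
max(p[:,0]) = 93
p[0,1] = -68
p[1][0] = -34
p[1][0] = -34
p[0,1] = -68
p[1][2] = -32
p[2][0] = 0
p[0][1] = -68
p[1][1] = -42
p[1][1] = -42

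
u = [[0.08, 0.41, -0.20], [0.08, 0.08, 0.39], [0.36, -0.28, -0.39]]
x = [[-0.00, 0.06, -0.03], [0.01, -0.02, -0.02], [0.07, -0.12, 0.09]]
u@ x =[[-0.01, 0.02, -0.03], [0.03, -0.04, 0.03], [-0.03, 0.07, -0.04]]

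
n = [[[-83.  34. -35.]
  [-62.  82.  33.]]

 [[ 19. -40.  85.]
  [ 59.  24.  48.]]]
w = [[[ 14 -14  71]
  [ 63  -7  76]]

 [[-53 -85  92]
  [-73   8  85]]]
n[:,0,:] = [[-83.0, 34.0, -35.0], [19.0, -40.0, 85.0]]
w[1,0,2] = 92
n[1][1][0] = 59.0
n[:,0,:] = [[-83.0, 34.0, -35.0], [19.0, -40.0, 85.0]]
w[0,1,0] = 63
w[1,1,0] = -73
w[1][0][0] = -53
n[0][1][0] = -62.0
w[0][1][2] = 76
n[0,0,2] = -35.0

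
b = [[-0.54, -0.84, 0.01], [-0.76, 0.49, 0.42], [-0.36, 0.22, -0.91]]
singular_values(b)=[1.0, 1.0, 1.0]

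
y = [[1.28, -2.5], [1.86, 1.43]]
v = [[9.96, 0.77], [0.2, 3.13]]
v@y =[[14.18, -23.8],  [6.08, 3.98]]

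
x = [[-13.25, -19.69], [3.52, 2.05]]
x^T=[[-13.25, 3.52], [-19.69, 2.05]]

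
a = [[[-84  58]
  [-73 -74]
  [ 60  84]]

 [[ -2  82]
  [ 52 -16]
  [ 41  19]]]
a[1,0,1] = 82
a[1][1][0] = 52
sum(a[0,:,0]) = -97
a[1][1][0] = 52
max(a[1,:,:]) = 82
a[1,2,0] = 41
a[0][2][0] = 60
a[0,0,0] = -84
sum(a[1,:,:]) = 176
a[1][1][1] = -16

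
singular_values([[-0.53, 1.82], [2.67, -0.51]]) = [2.92, 1.57]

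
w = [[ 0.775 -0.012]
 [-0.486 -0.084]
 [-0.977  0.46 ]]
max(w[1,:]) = -0.084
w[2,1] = 0.46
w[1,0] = -0.486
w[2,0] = -0.977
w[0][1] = -0.012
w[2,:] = [-0.977, 0.46]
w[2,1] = 0.46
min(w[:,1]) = -0.084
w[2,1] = 0.46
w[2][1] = 0.46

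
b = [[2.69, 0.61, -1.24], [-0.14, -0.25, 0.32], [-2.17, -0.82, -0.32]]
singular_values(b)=[3.69, 1.07, 0.25]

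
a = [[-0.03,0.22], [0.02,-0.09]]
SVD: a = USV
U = [[0.92, -0.38], [-0.38, -0.92]]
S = [0.24, 0.01]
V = [[-0.15, 0.99], [-0.99, -0.15]]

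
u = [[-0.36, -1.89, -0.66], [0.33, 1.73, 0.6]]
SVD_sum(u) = [[-0.36, -1.89, -0.66], [0.33, 1.73, 0.6]] + [[0.0,  0.00,  -0.00], [0.0,  0.0,  -0.0]]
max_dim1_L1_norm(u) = 2.91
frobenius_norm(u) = 2.76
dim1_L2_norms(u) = [2.03, 1.86]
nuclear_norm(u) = 2.76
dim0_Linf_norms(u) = [0.36, 1.89, 0.66]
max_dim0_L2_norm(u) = 2.56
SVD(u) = [[-0.74, 0.67], [0.67, 0.74]] @ diag([2.7566449645939706, 0.0029221873156397545]) @ [[0.18, 0.93, 0.32], [0.18, 0.29, -0.94]]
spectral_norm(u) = 2.76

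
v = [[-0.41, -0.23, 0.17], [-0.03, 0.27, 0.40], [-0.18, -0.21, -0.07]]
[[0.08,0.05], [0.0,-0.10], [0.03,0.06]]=v@ [[-0.27, -0.07], [0.09, -0.20], [-0.07, -0.13]]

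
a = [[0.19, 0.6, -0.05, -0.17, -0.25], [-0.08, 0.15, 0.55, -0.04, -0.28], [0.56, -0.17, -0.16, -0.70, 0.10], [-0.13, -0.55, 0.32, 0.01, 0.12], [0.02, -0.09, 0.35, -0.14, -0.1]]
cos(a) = [[1.01, -0.16, -0.10, -0.01, 0.11],[-0.14, 1.04, 0.06, 0.17, -0.03],[-0.06, -0.37, 1.14, -0.01, 0.10],[-0.10, 0.11, 0.16, 1.10, -0.10],[-0.11, -0.01, 0.1, 0.12, 0.97]]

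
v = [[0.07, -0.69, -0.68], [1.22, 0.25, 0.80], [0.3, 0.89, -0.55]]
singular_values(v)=[1.58, 1.09, 0.8]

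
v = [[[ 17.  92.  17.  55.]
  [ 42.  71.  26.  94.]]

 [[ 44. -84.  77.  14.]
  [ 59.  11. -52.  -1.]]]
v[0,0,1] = 92.0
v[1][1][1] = 11.0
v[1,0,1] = -84.0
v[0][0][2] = 17.0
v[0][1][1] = 71.0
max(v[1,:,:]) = 77.0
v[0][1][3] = 94.0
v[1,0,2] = 77.0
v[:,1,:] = [[42.0, 71.0, 26.0, 94.0], [59.0, 11.0, -52.0, -1.0]]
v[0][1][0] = 42.0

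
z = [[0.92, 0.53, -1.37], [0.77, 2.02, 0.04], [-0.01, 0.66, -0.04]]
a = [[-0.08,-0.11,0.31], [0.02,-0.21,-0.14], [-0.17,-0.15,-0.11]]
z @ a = [[0.17, -0.01, 0.36],[-0.03, -0.51, -0.05],[0.02, -0.13, -0.09]]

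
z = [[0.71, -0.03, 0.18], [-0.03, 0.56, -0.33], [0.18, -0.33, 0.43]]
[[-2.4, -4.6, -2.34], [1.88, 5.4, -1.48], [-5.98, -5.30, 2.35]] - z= [[-3.11, -4.57, -2.52], [1.91, 4.84, -1.15], [-6.16, -4.97, 1.92]]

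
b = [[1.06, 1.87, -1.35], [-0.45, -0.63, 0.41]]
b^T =[[1.06, -0.45], [1.87, -0.63], [-1.35, 0.41]]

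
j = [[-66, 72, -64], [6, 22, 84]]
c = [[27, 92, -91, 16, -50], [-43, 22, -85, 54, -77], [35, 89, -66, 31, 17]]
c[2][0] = 35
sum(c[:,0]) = 19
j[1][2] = 84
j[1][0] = 6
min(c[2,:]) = -66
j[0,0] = -66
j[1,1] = 22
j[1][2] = 84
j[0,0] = -66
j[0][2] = -64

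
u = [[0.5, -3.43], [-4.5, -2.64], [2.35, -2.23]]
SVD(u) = [[0.32,-0.67], [0.94,0.16], [-0.08,-0.72]] @ diag([5.470252960452634, 4.450419367729203]) @ [[-0.78,-0.62],[-0.62,0.78]]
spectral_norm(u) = 5.47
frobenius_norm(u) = 7.05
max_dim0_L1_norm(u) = 8.3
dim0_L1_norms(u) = [7.35, 8.3]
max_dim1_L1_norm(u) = 7.14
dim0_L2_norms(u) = [5.1, 4.87]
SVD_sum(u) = [[-1.36,-1.08],[-4.05,-3.21],[0.36,0.28]] + [[1.86, -2.35], [-0.45, 0.57], [1.99, -2.51]]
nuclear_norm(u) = 9.92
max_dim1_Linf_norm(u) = 4.5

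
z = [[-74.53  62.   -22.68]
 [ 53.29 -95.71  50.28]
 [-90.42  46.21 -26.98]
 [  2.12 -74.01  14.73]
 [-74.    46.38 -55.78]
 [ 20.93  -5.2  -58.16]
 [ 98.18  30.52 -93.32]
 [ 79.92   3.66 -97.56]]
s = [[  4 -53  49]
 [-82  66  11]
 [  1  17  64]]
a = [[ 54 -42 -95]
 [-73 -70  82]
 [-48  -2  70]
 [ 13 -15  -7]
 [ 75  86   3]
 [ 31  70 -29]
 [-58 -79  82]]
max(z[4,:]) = 46.38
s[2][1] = 17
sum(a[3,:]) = -9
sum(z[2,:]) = -71.19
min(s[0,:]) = -53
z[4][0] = -74.0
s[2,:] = [1, 17, 64]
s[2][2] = 64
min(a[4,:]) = 3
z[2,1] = 46.21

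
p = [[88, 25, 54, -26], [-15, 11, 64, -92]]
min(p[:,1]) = 11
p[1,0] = -15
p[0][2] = 54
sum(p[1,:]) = -32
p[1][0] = -15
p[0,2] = 54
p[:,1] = [25, 11]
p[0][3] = -26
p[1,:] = [-15, 11, 64, -92]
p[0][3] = -26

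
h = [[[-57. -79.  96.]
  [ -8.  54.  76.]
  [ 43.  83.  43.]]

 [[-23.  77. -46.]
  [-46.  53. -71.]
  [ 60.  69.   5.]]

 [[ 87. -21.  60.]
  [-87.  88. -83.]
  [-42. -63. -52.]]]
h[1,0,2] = -46.0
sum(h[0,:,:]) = 251.0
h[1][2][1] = 69.0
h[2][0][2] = 60.0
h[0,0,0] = -57.0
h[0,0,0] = -57.0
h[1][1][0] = -46.0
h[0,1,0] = -8.0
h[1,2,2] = 5.0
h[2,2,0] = -42.0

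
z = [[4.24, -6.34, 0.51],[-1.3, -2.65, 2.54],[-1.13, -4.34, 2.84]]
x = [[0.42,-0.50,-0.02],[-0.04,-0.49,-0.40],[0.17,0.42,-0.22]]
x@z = [[2.45, -1.25, -1.11],  [0.92, 3.29, -2.40],  [0.42, -1.24, 0.53]]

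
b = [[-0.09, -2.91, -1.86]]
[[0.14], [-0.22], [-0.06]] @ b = [[-0.01, -0.41, -0.26], [0.02, 0.64, 0.41], [0.01, 0.17, 0.11]]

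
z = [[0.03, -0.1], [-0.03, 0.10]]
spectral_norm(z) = 0.15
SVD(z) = [[-0.71, 0.71], [0.71, 0.71]] @ diag([0.14764823060233398, 5.4041856907001376e-18]) @ [[-0.29,0.96],  [0.96,0.29]]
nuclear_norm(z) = 0.15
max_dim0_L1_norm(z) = 0.2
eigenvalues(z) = [0.0, 0.13]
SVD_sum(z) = [[0.03, -0.1], [-0.03, 0.10]] + [[0.0, 0.0], [0.0, 0.0]]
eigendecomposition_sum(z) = [[0.0, 0.0], [0.00, 0.00]] + [[0.03,-0.10], [-0.03,0.1]]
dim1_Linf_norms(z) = [0.1, 0.1]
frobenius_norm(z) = 0.15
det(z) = 0.00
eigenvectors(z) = [[-0.96, 0.71], [-0.29, -0.71]]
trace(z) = 0.13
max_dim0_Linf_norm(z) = 0.1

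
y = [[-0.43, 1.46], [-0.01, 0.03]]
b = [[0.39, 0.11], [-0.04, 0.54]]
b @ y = [[-0.17, 0.57],[0.01, -0.04]]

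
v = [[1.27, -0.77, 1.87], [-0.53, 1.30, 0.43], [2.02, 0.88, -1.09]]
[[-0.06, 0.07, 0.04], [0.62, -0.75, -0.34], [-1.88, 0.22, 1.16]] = v @ [[-0.7, 0.16, 0.43], [0.04, -0.43, -0.0], [0.46, -0.25, -0.27]]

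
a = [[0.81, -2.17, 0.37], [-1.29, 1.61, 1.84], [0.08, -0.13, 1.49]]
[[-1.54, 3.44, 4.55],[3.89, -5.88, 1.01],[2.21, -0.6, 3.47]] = a @ [[0.77, 2.95, 0.29], [1.26, -0.59, -1.62], [1.55, -0.61, 2.17]]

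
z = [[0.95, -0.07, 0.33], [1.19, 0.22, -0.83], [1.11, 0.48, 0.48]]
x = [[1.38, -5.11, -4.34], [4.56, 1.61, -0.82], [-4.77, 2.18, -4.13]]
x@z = [[-9.59,  -3.30,  2.61], [5.34,  -0.36,  -0.23], [-6.52,  -1.17,  -5.37]]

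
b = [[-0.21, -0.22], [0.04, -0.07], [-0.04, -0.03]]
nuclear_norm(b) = 0.39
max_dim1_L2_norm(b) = 0.3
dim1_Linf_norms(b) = [0.22, 0.07, 0.04]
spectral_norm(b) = 0.31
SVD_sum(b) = [[-0.21,  -0.22], [-0.02,  -0.02], [-0.03,  -0.04]] + [[-0.0, 0.0], [0.06, -0.05], [-0.01, 0.01]]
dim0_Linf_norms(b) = [0.21, 0.22]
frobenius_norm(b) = 0.32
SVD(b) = [[-0.98, 0.06], [-0.08, -0.99], [-0.16, 0.12]] @ diag([0.30900361985557834, 0.07756779561228518]) @ [[0.68, 0.73], [-0.73, 0.68]]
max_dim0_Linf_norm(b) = 0.22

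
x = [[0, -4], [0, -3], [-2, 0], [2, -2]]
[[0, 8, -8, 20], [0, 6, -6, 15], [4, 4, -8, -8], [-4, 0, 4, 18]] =x@ [[-2, -2, 4, 4], [0, -2, 2, -5]]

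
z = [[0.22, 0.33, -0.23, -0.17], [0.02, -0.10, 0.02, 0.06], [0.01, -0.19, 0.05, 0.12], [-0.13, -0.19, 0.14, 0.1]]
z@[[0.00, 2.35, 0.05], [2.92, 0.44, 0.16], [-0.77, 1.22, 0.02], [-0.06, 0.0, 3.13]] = [[1.15, 0.38, -0.47], [-0.31, 0.03, 0.17], [-0.60, 0.0, 0.35], [-0.67, -0.22, 0.28]]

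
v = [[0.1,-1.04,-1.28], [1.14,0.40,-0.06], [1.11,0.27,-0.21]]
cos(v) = [[2.58, 0.57, -0.08], [-0.35, 1.62, 0.9], [-0.15, 0.66, 1.86]]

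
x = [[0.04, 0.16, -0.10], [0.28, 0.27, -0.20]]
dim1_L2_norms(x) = [0.19, 0.44]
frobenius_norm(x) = 0.48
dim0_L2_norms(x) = [0.28, 0.31, 0.22]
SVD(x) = [[-0.37, -0.93], [-0.93, 0.37]] @ diag([0.470486678318025, 0.08451204366994884]) @ [[-0.58, -0.66, 0.47],[0.8, -0.56, 0.21]]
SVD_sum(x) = [[0.1, 0.12, -0.08], [0.25, 0.29, -0.21]] + [[-0.06, 0.04, -0.02], [0.03, -0.02, 0.01]]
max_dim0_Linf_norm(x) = 0.28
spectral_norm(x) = 0.47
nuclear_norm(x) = 0.55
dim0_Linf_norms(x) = [0.28, 0.27, 0.2]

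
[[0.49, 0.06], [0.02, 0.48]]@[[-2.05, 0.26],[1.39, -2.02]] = [[-0.92, 0.01], [0.63, -0.96]]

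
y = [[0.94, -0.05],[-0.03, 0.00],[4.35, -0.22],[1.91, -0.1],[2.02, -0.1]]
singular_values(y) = [5.25, 0.0]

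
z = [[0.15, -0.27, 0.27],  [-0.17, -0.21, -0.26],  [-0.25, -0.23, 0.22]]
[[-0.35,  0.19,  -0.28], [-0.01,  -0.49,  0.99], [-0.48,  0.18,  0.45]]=z @ [[0.52, -0.09, -1.79], [0.70, 0.67, -1.43], [-0.88, 1.42, -1.47]]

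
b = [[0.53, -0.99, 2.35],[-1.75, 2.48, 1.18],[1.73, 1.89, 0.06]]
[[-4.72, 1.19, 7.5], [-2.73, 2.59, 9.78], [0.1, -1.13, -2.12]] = b@ [[0.15, -0.81, -2.05],  [-0.02, 0.12, 0.63],  [-2.05, 0.74, 3.92]]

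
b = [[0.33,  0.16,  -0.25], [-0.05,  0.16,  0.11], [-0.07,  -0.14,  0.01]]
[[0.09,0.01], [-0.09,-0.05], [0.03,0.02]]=b@ [[0.2, 0.16], [-0.32, -0.24], [-0.29, 0.00]]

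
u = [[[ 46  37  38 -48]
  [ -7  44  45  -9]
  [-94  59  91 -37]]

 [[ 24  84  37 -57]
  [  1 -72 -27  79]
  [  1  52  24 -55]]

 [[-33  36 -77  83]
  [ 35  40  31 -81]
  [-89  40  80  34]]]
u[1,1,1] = -72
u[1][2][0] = 1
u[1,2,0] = 1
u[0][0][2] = 38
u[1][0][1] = 84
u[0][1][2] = 45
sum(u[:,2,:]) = 106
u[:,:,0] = [[46, -7, -94], [24, 1, 1], [-33, 35, -89]]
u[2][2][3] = 34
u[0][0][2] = 38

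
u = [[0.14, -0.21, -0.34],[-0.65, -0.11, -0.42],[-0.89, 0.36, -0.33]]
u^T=[[0.14, -0.65, -0.89], [-0.21, -0.11, 0.36], [-0.34, -0.42, -0.33]]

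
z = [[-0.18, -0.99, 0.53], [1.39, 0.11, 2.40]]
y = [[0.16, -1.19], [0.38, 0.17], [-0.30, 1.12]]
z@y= [[-0.56,0.64], [-0.46,1.05]]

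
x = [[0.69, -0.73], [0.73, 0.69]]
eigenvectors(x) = [[(0.71+0j), (0.71-0j)], [0.00-0.71j, 0.71j]]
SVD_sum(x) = [[0.69, 0.0], [0.73, 0.00]] + [[0.00, -0.73], [0.0, 0.69]]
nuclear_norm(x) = 2.01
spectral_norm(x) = 1.00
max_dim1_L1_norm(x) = 1.42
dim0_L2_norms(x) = [1.0, 1.0]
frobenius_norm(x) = 1.42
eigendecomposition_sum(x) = [[0.34+0.36j, (-0.36+0.34j)], [(0.36-0.34j), 0.34+0.36j]] + [[(0.34-0.36j), (-0.36-0.34j)], [(0.36+0.34j), (0.34-0.36j)]]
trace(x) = 1.38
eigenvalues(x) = [(0.69+0.73j), (0.69-0.73j)]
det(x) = 1.01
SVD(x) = [[-0.69, -0.73], [-0.73, 0.69]] @ diag([1.0044899203078146, 1.0044899203078146]) @ [[-1.00, -0.0], [0.0, 1.00]]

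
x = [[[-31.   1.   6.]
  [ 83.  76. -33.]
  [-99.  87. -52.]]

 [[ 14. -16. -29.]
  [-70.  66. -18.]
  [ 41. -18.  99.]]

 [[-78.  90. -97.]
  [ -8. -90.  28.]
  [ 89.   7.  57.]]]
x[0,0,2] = 6.0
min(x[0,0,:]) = -31.0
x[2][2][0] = 89.0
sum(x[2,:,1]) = 7.0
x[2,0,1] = 90.0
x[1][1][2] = -18.0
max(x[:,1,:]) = 83.0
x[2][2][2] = 57.0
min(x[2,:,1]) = -90.0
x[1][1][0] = -70.0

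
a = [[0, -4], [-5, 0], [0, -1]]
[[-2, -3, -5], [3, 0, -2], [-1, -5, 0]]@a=[[15, 13], [0, -10], [25, 4]]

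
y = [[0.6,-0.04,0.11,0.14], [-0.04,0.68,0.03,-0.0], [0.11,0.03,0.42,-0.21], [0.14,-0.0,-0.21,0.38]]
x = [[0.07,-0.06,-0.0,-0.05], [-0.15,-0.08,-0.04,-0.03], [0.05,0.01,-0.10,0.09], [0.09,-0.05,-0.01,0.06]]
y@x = [[0.07, -0.04, -0.01, -0.01], [-0.1, -0.05, -0.03, -0.02], [0.01, 0.01, -0.04, 0.02], [0.03, -0.03, 0.02, -0.00]]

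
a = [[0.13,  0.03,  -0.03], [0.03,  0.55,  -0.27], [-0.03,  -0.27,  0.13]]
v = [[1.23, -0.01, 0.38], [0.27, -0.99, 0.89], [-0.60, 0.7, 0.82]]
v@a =[[0.15, -0.07, 0.02], [-0.02, -0.78, 0.37], [-0.08, 0.15, -0.06]]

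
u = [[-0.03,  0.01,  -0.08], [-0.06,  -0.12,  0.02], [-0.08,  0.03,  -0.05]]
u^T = [[-0.03, -0.06, -0.08], [0.01, -0.12, 0.03], [-0.08, 0.02, -0.05]]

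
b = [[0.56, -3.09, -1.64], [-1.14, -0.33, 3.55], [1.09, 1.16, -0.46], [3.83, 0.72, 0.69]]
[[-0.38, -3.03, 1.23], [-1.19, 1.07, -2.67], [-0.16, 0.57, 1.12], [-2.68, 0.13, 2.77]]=b @ [[-0.66, -0.17, 0.81], [0.28, 0.78, 0.01], [-0.52, 0.32, -0.49]]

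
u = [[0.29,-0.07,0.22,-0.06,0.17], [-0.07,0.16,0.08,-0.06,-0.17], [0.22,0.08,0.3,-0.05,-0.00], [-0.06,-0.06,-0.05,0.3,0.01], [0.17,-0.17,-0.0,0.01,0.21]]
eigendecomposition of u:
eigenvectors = [[-0.71,0.07,0.05,0.62,0.33], [0.14,-0.58,0.16,-0.21,0.76], [-0.55,-0.43,0.44,-0.38,-0.42], [0.2,0.45,0.86,0.04,0.14], [-0.38,0.53,-0.21,-0.65,0.34]]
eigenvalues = [0.58, 0.43, 0.26, -0.01, -0.0]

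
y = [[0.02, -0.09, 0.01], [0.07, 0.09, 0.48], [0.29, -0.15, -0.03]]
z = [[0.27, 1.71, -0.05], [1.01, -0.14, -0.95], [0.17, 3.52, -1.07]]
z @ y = [[0.11,0.14,0.82], [-0.27,0.04,-0.03], [-0.06,0.46,1.72]]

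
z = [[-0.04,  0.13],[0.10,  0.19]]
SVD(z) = [[0.47,0.88], [0.88,-0.47]] @ diag([0.23911985237679767, 0.08614926696901416]) @ [[0.29, 0.96], [-0.96, 0.29]]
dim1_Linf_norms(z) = [0.13, 0.19]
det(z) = -0.02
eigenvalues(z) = [-0.09, 0.24]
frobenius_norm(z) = 0.25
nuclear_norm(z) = 0.33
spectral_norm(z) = 0.24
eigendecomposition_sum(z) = [[-0.07,0.03], [0.03,-0.01]] + [[0.03, 0.10], [0.07, 0.2]]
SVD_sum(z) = [[0.03,0.11], [0.06,0.20]] + [[-0.07, 0.02],[0.04, -0.01]]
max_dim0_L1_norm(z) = 0.32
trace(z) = 0.15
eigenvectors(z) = [[-0.94,  -0.42], [0.34,  -0.91]]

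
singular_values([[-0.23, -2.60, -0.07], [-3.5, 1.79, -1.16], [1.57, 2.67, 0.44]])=[4.29, 3.88, 0.04]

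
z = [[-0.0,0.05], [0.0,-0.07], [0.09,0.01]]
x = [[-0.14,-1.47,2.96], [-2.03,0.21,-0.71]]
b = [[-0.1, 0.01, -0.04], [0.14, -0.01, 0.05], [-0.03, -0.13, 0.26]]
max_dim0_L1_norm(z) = 0.13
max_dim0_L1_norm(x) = 3.67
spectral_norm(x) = 3.41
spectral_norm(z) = 0.09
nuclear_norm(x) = 5.41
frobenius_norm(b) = 0.35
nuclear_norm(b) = 0.47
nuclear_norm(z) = 0.18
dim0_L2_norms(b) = [0.17, 0.13, 0.27]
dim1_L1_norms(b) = [0.15, 0.2, 0.42]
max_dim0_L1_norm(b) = 0.35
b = z @ x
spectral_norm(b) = 0.30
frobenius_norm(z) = 0.12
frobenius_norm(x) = 3.95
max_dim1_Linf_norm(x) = 2.96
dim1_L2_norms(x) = [3.31, 2.16]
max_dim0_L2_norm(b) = 0.27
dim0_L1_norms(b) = [0.27, 0.15, 0.35]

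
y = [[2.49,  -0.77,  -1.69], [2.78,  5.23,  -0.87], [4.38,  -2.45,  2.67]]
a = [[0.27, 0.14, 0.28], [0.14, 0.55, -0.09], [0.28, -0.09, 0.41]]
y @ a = [[0.09, 0.08, 0.07], [1.24, 3.34, -0.05], [1.59, -0.97, 2.54]]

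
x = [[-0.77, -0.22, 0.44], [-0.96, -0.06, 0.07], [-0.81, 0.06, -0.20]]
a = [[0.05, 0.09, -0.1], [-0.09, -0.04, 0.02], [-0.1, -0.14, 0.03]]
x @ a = [[-0.06, -0.12, 0.09], [-0.05, -0.09, 0.10], [-0.03, -0.05, 0.08]]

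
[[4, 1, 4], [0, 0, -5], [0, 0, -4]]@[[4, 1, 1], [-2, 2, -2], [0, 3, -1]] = [[14, 18, -2], [0, -15, 5], [0, -12, 4]]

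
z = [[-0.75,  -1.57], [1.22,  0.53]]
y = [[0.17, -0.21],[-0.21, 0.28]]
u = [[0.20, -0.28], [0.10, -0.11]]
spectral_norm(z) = 2.06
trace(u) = 0.09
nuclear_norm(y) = 0.45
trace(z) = -0.22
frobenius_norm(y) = 0.44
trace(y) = 0.45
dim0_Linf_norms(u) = [0.2, 0.28]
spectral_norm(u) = 0.37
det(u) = 0.01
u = z @ y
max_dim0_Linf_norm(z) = 1.57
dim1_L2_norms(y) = [0.27, 0.35]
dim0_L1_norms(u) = [0.3, 0.39]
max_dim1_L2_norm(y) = 0.35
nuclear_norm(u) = 0.39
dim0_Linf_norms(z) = [1.22, 1.57]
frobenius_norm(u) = 0.37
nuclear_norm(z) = 2.80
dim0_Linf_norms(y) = [0.21, 0.28]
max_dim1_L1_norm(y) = 0.49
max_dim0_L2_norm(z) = 1.66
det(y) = 0.00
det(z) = 1.52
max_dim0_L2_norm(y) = 0.35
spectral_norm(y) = 0.44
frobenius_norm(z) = 2.19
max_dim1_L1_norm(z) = 2.32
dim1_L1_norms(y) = [0.38, 0.49]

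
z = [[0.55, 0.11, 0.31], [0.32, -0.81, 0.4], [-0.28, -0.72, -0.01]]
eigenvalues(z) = [0.26, -0.08, -0.45]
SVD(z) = [[-0.04, 0.79, 0.61], [-0.82, 0.32, -0.48], [-0.58, -0.52, 0.63]] @ diag([1.1288857792795175, 0.8072273324458275, 0.010046446778354324]) @ [[-0.11, 0.95, -0.3], [0.85, 0.24, 0.47], [0.52, -0.20, -0.83]]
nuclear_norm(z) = 1.95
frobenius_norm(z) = 1.39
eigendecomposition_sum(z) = [[0.62, -0.21, 0.41], [-0.03, 0.01, -0.02], [-0.57, 0.19, -0.37]] + [[0.15,  -0.14,  0.17], [-0.08,  0.08,  -0.09], [-0.27,  0.26,  -0.30]] + [[-0.22, 0.46, -0.26], [0.43, -0.9, 0.51], [0.56, -1.17, 0.66]]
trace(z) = -0.27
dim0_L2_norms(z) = [0.7, 1.09, 0.51]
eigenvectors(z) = [[0.74,-0.46,-0.3], [-0.03,0.26,0.58], [-0.68,0.85,0.76]]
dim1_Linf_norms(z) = [0.55, 0.81, 0.72]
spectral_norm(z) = 1.13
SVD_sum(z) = [[0.01, -0.04, 0.01], [0.1, -0.87, 0.27], [0.07, -0.62, 0.19]] + [[0.54,0.16,0.30], [0.22,0.06,0.12], [-0.35,-0.10,-0.20]] + [[0.0, -0.00, -0.01], [-0.0, 0.0, 0.0], [0.00, -0.00, -0.01]]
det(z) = 0.01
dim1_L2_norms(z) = [0.64, 0.96, 0.77]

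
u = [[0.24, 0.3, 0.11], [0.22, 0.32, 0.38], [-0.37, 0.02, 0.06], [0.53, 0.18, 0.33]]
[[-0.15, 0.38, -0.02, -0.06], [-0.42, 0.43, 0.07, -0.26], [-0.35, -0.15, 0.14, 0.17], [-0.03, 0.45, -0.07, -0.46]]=u@[[0.75, 0.48, -0.34, -0.55], [-0.78, 0.82, 0.11, 0.52], [-0.88, 0.16, 0.28, -0.8]]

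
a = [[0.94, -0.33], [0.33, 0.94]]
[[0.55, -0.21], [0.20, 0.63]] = a @ [[0.59, 0.01], [0.01, 0.67]]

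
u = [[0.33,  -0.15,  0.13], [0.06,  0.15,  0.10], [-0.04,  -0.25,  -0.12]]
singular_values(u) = [0.39, 0.34, 0.01]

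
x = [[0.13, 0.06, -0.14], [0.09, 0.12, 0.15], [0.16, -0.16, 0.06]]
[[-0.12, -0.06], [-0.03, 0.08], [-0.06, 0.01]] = x @[[-0.61,0.01], [-0.11,0.11], [0.27,0.45]]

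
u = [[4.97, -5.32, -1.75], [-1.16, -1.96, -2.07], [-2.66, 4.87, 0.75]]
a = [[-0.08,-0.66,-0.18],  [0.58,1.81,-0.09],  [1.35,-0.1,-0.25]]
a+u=[[4.89, -5.98, -1.93],[-0.58, -0.15, -2.16],[-1.31, 4.77, 0.5]]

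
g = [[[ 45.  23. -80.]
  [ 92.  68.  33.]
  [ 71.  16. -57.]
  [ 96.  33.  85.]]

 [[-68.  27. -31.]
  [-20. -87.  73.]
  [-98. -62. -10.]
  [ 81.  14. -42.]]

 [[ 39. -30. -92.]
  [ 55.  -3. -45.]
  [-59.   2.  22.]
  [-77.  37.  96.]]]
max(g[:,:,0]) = 96.0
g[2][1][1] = -3.0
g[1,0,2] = -31.0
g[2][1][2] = -45.0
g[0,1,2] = 33.0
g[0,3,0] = 96.0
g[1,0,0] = -68.0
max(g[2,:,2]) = 96.0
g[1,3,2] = -42.0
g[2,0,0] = 39.0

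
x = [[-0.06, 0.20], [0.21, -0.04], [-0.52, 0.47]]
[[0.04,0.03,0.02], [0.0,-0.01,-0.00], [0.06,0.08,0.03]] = x@[[0.05, -0.03, 0.01], [0.19, 0.13, 0.08]]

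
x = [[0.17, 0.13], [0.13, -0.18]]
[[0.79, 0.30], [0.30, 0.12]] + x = [[0.96, 0.43], [0.43, -0.06]]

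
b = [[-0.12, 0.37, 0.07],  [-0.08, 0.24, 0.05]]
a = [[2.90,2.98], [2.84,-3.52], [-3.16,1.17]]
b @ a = [[0.48, -1.58], [0.29, -1.02]]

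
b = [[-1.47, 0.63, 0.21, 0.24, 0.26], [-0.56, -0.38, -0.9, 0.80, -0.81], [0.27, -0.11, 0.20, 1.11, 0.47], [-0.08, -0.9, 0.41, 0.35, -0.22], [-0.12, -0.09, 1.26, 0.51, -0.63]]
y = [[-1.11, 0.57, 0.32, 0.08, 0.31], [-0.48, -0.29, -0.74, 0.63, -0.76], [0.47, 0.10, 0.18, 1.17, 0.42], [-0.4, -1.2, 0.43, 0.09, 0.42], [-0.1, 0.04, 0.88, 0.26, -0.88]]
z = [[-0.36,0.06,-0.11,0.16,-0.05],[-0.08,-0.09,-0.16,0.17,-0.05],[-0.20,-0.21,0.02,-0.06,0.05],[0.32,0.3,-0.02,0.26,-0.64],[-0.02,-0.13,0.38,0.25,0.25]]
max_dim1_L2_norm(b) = 1.65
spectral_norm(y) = 1.41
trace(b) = -1.93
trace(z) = 0.08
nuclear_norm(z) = 2.19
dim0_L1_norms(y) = [2.56, 2.2, 2.55, 2.23, 2.79]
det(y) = 4.24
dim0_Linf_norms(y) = [1.11, 1.2, 0.88, 1.17, 0.88]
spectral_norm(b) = 1.81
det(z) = 0.01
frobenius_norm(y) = 3.00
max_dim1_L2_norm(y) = 1.4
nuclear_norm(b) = 6.83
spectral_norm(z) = 0.88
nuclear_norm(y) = 6.69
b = y + z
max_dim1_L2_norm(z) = 0.82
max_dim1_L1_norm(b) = 3.45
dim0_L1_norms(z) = [0.98, 0.79, 0.69, 0.9, 1.04]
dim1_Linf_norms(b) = [1.47, 0.9, 1.11, 0.9, 1.26]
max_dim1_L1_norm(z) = 1.54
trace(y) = -2.01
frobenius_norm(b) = 3.21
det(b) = 3.42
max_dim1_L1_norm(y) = 2.9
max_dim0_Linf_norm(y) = 1.2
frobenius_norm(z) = 1.14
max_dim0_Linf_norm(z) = 0.64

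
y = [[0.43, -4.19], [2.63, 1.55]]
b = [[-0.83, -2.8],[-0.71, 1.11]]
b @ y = [[-7.72,-0.86], [2.61,4.7]]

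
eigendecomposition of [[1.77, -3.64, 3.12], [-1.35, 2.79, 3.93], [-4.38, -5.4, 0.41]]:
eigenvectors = [[(-0.78+0j), (-0.14+0.48j), -0.14-0.48j], [(0.62+0j), 0.08+0.43j, (0.08-0.43j)], [0.02+0.00j, -0.75+0.00j, -0.75-0.00j]]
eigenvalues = [(4.6+0j), (0.19+5.92j), (0.19-5.92j)]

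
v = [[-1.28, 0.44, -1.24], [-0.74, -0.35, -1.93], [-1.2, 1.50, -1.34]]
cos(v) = [[-0.22, 0.99, -1.3], [-1.41, 2.0, -2.16], [-1.17, 1.62, 0.48]]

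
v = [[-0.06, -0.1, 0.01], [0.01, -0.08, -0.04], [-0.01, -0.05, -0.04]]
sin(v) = [[-0.06, -0.10, 0.01],[0.01, -0.08, -0.04],[-0.01, -0.05, -0.04]]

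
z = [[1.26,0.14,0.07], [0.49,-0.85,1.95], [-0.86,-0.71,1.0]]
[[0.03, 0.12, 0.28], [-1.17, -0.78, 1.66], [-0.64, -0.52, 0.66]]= z @ [[0.08, 0.14, 0.18], [-0.18, -0.13, -0.04], [-0.7, -0.49, 0.79]]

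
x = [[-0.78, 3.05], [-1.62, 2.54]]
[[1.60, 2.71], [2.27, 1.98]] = x @ [[-0.96, 0.28], [0.28, 0.96]]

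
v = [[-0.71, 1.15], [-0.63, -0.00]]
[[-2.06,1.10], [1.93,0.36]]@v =[[0.77, -2.37], [-1.60, 2.22]]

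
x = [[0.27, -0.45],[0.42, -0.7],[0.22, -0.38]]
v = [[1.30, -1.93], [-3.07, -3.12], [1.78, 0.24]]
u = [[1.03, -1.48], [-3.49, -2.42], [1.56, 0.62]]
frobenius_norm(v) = 5.27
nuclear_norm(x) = 1.07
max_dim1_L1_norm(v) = 6.19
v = x + u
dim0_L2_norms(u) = [3.96, 2.9]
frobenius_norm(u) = 4.91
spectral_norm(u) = 4.55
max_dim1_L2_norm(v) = 4.38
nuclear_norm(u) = 6.39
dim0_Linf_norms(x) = [0.42, 0.7]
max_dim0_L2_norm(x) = 0.91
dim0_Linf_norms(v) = [3.07, 3.12]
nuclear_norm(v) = 7.16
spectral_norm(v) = 4.63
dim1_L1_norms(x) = [0.72, 1.12, 0.6]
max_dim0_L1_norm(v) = 6.15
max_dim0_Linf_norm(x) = 0.7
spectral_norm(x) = 1.07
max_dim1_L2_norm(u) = 4.25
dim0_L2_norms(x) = [0.55, 0.91]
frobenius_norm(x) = 1.07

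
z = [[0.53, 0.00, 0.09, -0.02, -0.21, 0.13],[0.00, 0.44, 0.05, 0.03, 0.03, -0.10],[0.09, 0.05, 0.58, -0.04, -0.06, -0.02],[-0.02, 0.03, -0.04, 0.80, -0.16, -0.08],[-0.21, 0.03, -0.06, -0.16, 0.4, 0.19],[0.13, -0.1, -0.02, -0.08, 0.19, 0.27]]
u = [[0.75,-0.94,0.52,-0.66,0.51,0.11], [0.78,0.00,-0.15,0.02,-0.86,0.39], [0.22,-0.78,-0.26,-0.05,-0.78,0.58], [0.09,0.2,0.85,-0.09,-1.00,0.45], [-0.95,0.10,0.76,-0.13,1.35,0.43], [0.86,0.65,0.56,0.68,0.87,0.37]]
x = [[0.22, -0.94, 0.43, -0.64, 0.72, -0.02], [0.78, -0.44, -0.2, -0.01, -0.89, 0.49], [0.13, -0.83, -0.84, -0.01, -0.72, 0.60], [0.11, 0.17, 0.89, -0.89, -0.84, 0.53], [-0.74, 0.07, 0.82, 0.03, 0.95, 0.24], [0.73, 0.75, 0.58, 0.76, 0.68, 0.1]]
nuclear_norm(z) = 3.02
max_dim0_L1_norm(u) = 5.37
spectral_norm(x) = 2.44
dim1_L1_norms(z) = [0.98, 0.65, 0.84, 1.13, 1.05, 0.79]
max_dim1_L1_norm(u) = 3.99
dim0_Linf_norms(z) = [0.53, 0.44, 0.58, 0.8, 0.4, 0.27]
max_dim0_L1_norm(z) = 1.13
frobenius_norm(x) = 3.67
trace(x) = -0.90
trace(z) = 3.02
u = z + x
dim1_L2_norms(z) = [0.59, 0.46, 0.59, 0.82, 0.52, 0.38]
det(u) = 1.47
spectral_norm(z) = 0.90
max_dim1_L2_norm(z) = 0.82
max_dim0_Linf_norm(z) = 0.8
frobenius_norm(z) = 1.41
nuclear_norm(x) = 7.85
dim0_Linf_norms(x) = [0.78, 0.94, 0.89, 0.89, 0.95, 0.6]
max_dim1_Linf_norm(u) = 1.35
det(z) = 0.00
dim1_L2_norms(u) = [1.56, 1.23, 1.29, 1.41, 1.87, 1.68]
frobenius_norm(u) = 3.73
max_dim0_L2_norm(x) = 1.97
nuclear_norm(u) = 8.07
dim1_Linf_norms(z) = [0.53, 0.44, 0.58, 0.8, 0.4, 0.27]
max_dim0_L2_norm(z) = 0.82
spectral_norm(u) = 2.48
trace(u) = 2.12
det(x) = -0.81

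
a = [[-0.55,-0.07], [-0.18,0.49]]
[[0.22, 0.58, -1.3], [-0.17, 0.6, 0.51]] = a @ [[-0.34, -1.16, 2.13], [-0.47, 0.79, 1.82]]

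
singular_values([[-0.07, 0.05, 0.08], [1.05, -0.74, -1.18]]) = [1.75, 0.0]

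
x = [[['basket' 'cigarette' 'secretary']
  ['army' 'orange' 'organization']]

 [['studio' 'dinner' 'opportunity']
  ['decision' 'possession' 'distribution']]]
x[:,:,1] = [['cigarette', 'orange'], ['dinner', 'possession']]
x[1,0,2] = 'opportunity'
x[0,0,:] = ['basket', 'cigarette', 'secretary']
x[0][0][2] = 'secretary'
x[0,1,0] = 'army'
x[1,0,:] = ['studio', 'dinner', 'opportunity']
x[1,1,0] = 'decision'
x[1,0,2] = 'opportunity'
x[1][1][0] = 'decision'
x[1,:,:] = [['studio', 'dinner', 'opportunity'], ['decision', 'possession', 'distribution']]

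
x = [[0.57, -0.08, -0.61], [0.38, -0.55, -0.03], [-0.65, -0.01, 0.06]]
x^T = [[0.57,0.38,-0.65], [-0.08,-0.55,-0.01], [-0.61,-0.03,0.06]]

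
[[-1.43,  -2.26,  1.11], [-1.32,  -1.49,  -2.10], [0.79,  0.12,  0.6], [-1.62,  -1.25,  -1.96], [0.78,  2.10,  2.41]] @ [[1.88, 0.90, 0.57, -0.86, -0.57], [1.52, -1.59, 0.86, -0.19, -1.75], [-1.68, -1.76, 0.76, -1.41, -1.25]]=[[-7.99, 0.35, -1.92, 0.09, 3.38], [-1.22, 4.88, -3.63, 4.38, 5.98], [0.66, -0.54, 1.01, -1.55, -1.41], [-1.65, 3.98, -3.49, 4.39, 5.56], [0.61, -6.88, 4.08, -4.47, -7.13]]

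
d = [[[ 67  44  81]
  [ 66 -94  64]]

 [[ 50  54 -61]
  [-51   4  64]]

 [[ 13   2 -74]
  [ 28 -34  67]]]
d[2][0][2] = -74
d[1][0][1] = 54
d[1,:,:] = [[50, 54, -61], [-51, 4, 64]]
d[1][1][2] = 64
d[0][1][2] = 64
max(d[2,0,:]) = 13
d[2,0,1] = 2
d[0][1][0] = 66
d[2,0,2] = -74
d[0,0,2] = 81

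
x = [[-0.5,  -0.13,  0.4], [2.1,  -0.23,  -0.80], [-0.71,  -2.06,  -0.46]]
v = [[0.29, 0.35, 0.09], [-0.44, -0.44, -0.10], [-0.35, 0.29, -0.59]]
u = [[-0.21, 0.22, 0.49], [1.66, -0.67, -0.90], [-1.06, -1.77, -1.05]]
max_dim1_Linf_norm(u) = 1.77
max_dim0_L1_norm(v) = 1.08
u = v + x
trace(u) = -1.93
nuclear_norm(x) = 4.79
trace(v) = -0.74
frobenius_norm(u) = 3.12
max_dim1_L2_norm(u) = 2.31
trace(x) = -1.19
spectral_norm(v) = 0.83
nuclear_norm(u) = 4.59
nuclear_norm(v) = 1.56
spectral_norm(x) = 2.45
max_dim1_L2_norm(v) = 0.74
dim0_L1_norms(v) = [1.08, 1.08, 0.78]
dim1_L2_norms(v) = [0.46, 0.63, 0.74]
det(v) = -0.02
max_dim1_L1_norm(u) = 3.88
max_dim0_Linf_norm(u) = 1.77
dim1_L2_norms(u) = [0.58, 2.0, 2.31]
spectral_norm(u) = 2.37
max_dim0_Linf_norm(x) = 2.1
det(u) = -1.01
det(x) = -1.22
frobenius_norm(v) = 1.08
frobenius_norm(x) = 3.24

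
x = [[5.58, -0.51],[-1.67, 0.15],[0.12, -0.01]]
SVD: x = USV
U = [[-0.96, -0.28], [0.29, -0.89], [-0.02, 0.35]]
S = [5.85, 0.0]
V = [[-1.00, 0.09], [0.09, 1.0]]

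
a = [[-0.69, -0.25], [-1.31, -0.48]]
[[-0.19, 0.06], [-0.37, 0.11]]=a @ [[0.33, -0.14], [-0.14, 0.16]]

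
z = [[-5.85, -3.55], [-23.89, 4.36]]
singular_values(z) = [24.84, 4.44]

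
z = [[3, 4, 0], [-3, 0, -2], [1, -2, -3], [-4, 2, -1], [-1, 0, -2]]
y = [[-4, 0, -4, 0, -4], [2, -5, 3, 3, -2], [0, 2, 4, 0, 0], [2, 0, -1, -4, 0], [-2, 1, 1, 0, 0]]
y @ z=[[-12, -8, 20], [14, 8, 2], [-2, -8, -16], [21, 2, 7], [-8, -10, -5]]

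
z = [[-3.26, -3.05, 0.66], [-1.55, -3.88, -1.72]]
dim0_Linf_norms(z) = [3.26, 3.88, 1.72]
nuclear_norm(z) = 8.17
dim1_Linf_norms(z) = [3.26, 3.88]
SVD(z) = [[-0.71, -0.71], [-0.71, 0.71]] @ diag([6.011848261794045, 2.1537596145261704]) @ [[0.57, 0.82, 0.12], [0.56, -0.27, -0.78]]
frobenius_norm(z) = 6.39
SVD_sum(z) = [[-2.4,-3.46,-0.53], [-2.41,-3.47,-0.53]] + [[-0.86, 0.41, 1.19], [0.86, -0.41, -1.19]]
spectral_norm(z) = 6.01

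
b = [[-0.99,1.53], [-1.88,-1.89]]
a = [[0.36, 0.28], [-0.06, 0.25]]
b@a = [[-0.45, 0.11], [-0.56, -1.0]]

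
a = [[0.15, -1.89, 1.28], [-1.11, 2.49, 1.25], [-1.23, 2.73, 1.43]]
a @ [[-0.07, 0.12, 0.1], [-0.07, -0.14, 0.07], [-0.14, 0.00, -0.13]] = [[-0.06, 0.28, -0.28],[-0.27, -0.48, -0.1],[-0.31, -0.53, -0.12]]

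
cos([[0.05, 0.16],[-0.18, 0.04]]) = [[1.01, -0.01],[0.01, 1.01]]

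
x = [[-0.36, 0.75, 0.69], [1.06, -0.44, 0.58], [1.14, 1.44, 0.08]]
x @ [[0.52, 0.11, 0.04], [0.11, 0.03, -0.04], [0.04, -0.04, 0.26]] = [[-0.08, -0.04, 0.13], [0.53, 0.08, 0.21], [0.75, 0.17, 0.01]]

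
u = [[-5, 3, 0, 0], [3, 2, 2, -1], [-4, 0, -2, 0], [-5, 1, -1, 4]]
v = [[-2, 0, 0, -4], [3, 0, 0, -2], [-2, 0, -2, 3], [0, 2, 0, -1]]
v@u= [[30, -10, 4, -16], [-5, 7, 2, -8], [3, -3, 1, 12], [11, 3, 5, -6]]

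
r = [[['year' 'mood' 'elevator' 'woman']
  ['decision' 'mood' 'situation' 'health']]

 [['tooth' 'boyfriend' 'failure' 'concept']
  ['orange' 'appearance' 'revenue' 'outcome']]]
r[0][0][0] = 'year'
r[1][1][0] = 'orange'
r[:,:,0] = [['year', 'decision'], ['tooth', 'orange']]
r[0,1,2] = 'situation'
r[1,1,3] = 'outcome'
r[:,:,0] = [['year', 'decision'], ['tooth', 'orange']]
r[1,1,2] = 'revenue'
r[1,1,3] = 'outcome'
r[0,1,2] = 'situation'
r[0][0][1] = 'mood'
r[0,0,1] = 'mood'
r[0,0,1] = 'mood'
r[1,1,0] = 'orange'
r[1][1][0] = 'orange'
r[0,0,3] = 'woman'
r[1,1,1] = 'appearance'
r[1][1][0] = 'orange'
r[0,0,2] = 'elevator'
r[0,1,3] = 'health'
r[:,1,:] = [['decision', 'mood', 'situation', 'health'], ['orange', 'appearance', 'revenue', 'outcome']]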